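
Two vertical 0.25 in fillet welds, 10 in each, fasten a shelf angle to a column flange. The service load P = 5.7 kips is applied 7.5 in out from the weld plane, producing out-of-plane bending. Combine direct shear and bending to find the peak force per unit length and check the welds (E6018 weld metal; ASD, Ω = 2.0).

f_max ≈ 1.31 kip/in; adequate

E60XX → F_EXX = 60 ksi.
L_w = 2 × 10 = 20 in; section modulus (unit throat) S = 2 × L²/6 = 33.33 in².
Direct shear f_v = P/L_w = 5.7/20 = 0.285 kip/in.
Moment M = P × e = 5.7 × 7.5 = 42.75 kip·in; bending f_b = M/S = 1.282 kip/in.
f_max = √(f_v² + f_b²) = √(0.285² + 1.282²) = 1.314 kip/in.
r_n/Ω = (1/2.0) × 0.6 × 60 × (0.707 × 0.25) = 3.181 kip/in → adequate.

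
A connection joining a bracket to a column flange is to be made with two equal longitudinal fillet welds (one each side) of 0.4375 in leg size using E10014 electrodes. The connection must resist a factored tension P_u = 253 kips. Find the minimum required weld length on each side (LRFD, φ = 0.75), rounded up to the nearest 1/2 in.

L = 9.5 in on each side

E100XX → F_EXX = 100 ksi.
Throat t_e = 0.707 × 0.4375 = 0.3093 in.
φr_n = 0.75 × 0.6 × 100 × 0.3093 = 13.92 kips/in.
L_req = P_u / φr_n = 253 / 13.92 = 18.18 in total.
Per side: 18.18 / 2 = 9.088 in.
Round up → use L = 9.5 in on each side.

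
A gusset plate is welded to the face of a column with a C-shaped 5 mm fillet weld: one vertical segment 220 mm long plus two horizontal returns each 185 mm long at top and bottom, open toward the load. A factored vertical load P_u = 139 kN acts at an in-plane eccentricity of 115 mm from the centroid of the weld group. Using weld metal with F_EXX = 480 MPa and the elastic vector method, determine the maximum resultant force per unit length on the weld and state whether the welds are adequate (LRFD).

Total weld length L_w = 590 mm. Treat welds as unit-width lines.
Centroid: x̄ = 2×185×92.5 / 590 = 58.01 mm from the vertical weld.
Polar moment about centroid: J = I_x + I_y = [220³/12 + 2×185×110²] + [220×58.01² + 2(185³/12 + 185×34.49²)] = 7600000 mm³.
Direct shear f_v = P/L_w = 139×10³ / 590 = 235.6 N/mm (vertical).
Torsion M = P·e = 139×10³ × 115 = 15985000 N·mm.
Critical point at (x, y) = (127, 110) from centroid. f_tx = M·y/J = 231.4 N/mm; f_ty = M·x/J = 267.1 N/mm.
Resultant f_max = √[f_tx² + (f_v + f_ty)²] = √[231.4² + (235.6 + 267.1)²] = 553.4 N/mm.
Capacity per unit length: φr_n = 0.75 × 0.6 × 480 × (0.707 × 5) = 763.6 N/mm.
553.4 ≤ 763.6 → adequate.

f_max ≈ 553 N/mm; adequate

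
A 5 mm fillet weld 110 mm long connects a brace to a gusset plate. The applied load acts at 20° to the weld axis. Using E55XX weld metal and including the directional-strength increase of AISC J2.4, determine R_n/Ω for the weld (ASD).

E55XX → F_EXX = 550 MPa.
t_e = 0.707 × 5 = 3.535 mm; A_we = 3.535 × 110 = 388.8 mm².
Directional factor: 1.0 + 0.5 sin^1.5(20°) = 1.1.
F_nw = 0.6 × 550 × 1.1 = 363 MPa.
R_n/Ω = (363 × 388.8) / 2.0 × 10⁻³ = 70.58 kN.

R_n/Ω ≈ 70.6 kN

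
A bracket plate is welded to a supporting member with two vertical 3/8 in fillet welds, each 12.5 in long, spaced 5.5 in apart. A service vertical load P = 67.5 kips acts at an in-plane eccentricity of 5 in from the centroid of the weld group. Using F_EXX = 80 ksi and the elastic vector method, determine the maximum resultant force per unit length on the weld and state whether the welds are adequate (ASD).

f_max ≈ 6.09 kip/in; adequate

Total weld length L_w = 25 in. Treat welds as unit-width lines.
Polar moment about centroid: J = 2[d³/12 + d(b/2)²] = 2[12.5³/12 + 12.5×2.75²] = 514.6 in³.
Direct shear f_v = P/L_w = 67.5 / 25 = 2.7 kip/in (vertical).
Torsion M = P·e = 67.5 × 5 = 337.5 kip·in.
Critical point at (x, y) = (2.75, 6.25) from centroid. f_tx = M·y/J = 4.099 kip/in; f_ty = M·x/J = 1.804 kip/in.
Resultant f_max = √[f_tx² + (f_v + f_ty)²] = √[4.099² + (2.7 + 1.804)²] = 6.09 kip/in.
Capacity per unit length: r_n/Ω = (1/2.0) × 0.6 × 80 × (0.707 × 0.375) = 6.363 kip/in.
6.09 ≤ 6.363 → adequate.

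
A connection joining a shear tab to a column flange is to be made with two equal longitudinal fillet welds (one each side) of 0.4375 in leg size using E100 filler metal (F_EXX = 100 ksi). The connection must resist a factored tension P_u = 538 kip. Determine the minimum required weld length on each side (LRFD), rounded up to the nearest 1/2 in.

Throat t_e = 0.707 × 0.4375 = 0.3093 in.
φr_n = 0.75 × 0.6 × 100 × 0.3093 = 13.92 kip/in.
L_req = P_u / φr_n = 538 / 13.92 = 38.65 in total.
Per side: 38.65 / 2 = 19.33 in.
Round up → use L = 19.5 in on each side.

L = 19.5 in on each side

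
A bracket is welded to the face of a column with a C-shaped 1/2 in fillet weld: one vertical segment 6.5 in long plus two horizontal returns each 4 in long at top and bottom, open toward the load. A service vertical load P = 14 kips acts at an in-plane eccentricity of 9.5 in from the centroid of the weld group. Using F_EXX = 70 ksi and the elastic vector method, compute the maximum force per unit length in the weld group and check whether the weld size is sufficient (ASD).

Total weld length L_w = 14.5 in. Treat welds as unit-width lines.
Centroid: x̄ = 2×4×2 / 14.5 = 1.103 in from the vertical weld.
Polar moment about centroid: J = I_x + I_y = [6.5³/12 + 2×4×3.25²] + [6.5×1.103² + 2(4³/12 + 4×0.8966²)] = 132.4 in³.
Direct shear f_v = P/L_w = 14 / 14.5 = 0.9655 kip/in (vertical).
Torsion M = P·e = 14 × 9.5 = 133 kip·in.
Critical point at (x, y) = (2.897, 3.25) from centroid. f_tx = M·y/J = 3.265 kip/in; f_ty = M·x/J = 2.91 kip/in.
Resultant f_max = √[f_tx² + (f_v + f_ty)²] = √[3.265² + (0.9655 + 2.91)²] = 5.067 kip/in.
Capacity per unit length: r_n/Ω = (1/2.0) × 0.6 × 70 × (0.707 × 0.5) = 7.423 kip/in.
5.067 ≤ 7.423 → adequate.

f_max ≈ 5.07 kip/in; adequate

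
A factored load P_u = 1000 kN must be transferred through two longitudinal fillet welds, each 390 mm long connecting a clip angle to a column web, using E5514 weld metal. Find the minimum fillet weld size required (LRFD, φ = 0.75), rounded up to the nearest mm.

w = 8 mm

E55XX → F_EXX = 550 MPa.
Total weld length L = 780 mm.
Required throat t_e = P_u / (φ × 0.6 F_EXX × L) = 1000 / (0.75 × 0.6 × 550 × 780 × 10⁻³) = 5.18 mm.
Required leg w = t_e / 0.707 = 7.327 mm → use 8 mm.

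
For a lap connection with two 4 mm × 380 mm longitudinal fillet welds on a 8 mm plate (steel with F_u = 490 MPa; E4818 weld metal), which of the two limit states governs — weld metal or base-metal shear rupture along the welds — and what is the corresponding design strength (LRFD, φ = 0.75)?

E48XX → F_EXX = 480 MPa.
t_e = 0.707 × 4 = 2.828 mm; L = 760 mm.
Weld metal: φR_n = 0.75 × 0.6 × 480 × 2.828 × 760 × 10⁻³ = 464.2 kN.
Base metal (shear rupture): φR_n = 0.75 × 0.6 × 490 × 8 × 760 × 10⁻³ = 1341 kN.
Governing: weld metal.

φR_n ≈ 464 kN (weld metal governs)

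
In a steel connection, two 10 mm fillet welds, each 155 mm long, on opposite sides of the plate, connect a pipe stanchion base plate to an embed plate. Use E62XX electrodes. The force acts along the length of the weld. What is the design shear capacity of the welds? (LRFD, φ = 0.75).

φR_n ≈ 611 kN

E62XX → F_EXX = 620 MPa.
Effective throat t_e = 0.707 × 10 = 7.07 mm.
Total length L = 310 mm; A_we = 7.07 × 310 = 2192 mm².
F_nw = 0.6 F_EXX = 0.6 × 620 = 372 MPa.
φR_n = 0.75 × 372 × 2192 × 10⁻³ = 611.5 kN.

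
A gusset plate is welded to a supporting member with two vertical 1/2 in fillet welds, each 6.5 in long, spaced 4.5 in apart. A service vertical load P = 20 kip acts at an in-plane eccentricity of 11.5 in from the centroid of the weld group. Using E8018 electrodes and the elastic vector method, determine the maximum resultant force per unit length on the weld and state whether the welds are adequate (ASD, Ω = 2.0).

E80XX → F_EXX = 80 ksi.
Total weld length L_w = 13 in. Treat welds as unit-width lines.
Polar moment about centroid: J = 2[d³/12 + d(b/2)²] = 2[6.5³/12 + 6.5×2.25²] = 111.6 in³.
Direct shear f_v = P/L_w = 20 / 13 = 1.538 kip/in (vertical).
Torsion M = P·e = 20 × 11.5 = 230 kip·in.
Critical point at (x, y) = (2.25, 3.25) from centroid. f_tx = M·y/J = 6.699 kip/in; f_ty = M·x/J = 4.638 kip/in.
Resultant f_max = √[f_tx² + (f_v + f_ty)²] = √[6.699² + (1.538 + 4.638)²] = 9.112 kip/in.
Capacity per unit length: r_n/Ω = (1/2.0) × 0.6 × 80 × (0.707 × 0.5) = 8.484 kip/in.
9.112 > 8.484 → NOT adequate.

f_max ≈ 9.11 kip/in; NOT adequate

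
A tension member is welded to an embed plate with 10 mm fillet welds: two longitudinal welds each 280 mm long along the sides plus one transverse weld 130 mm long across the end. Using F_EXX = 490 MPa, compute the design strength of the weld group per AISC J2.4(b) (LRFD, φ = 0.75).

φR_n ≈ 1080 kN

t_e = 0.707 × 10 = 7.07 mm.
R_nwl = 0.6 × 490 × 7.07 × 560 × 10⁻³ = 1164 kN (longitudinal, 2 welds).
R_nwt = 0.6 × 490 × 7.07 × 130 × 10⁻³ = 270.2 kN (transverse, base value).
(i) R_nwl + R_nwt = 1434 kN; (ii) 0.85 R_nwl + 1.5 R_nwt = 1395 kN.
R_n = max = 1434 kN [governs: (i)]; φR_n = 1076 kN.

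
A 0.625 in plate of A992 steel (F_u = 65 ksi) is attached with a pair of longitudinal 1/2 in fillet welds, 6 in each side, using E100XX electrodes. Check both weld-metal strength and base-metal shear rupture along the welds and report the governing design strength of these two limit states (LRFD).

E100XX → F_EXX = 100 ksi.
t_e = 0.707 × 0.5 = 0.3535 in; L = 12 in.
Weld metal: φR_n = 0.75 × 0.6 × 100 × 0.3535 × 12 = 190.9 kip.
Base metal (shear rupture): φR_n = 0.75 × 0.6 × 65 × 0.625 × 12 = 219.4 kip.
Governing: weld metal.

φR_n ≈ 191 kip (weld metal governs)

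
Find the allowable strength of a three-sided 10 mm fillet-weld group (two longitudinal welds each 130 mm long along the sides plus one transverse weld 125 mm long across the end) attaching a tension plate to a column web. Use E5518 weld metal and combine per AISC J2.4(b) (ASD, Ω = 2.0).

E55XX → F_EXX = 550 MPa.
t_e = 0.707 × 10 = 7.07 mm.
R_nwl = 0.6 × 550 × 7.07 × 260 × 10⁻³ = 606.6 kN (longitudinal, 2 welds).
R_nwt = 0.6 × 550 × 7.07 × 125 × 10⁻³ = 291.6 kN (transverse, base value).
(i) R_nwl + R_nwt = 898.2 kN; (ii) 0.85 R_nwl + 1.5 R_nwt = 953.1 kN.
R_n = max = 953.1 kN [governs: (ii)]; R_n/Ω = 476.5 kN.

R_n/Ω ≈ 477 kN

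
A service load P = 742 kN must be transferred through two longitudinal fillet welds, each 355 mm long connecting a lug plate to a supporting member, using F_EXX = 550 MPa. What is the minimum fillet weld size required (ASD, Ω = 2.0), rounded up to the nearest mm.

w = 9 mm

Total weld length L = 710 mm.
Required throat t_e = P × Ω / (0.6 F_EXX × L) = 742 × 2.0 / (0.6 × 550 × 710 × 10⁻³) = 6.334 mm.
Required leg w = t_e / 0.707 = 8.959 mm → use 9 mm.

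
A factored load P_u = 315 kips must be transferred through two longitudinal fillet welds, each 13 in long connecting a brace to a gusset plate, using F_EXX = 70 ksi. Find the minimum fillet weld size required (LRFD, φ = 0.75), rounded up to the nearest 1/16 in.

w = 9/16 in

Total weld length L = 26 in.
Required throat t_e = P_u / (φ × 0.6 F_EXX × L) = 315 / (0.75 × 0.6 × 70 × 26) = 0.3846 in.
Required leg w = t_e / 0.707 = 0.544 in → use 9/16 in.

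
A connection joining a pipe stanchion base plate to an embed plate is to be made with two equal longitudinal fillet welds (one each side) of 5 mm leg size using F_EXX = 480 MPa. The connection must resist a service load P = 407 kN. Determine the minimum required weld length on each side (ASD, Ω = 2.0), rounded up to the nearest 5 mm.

Throat t_e = 0.707 × 5 = 3.535 mm.
r_n/Ω = (0.6 × 480 × 3.535) / 2.0 = 509 N/mm = 0.509 kN/mm.
L_req = P / (r_n/Ω) = 407 / 0.509 = 799.5 mm total.
Per side: 799.5 / 2 = 399.8 mm.
Round up → use L = 400 mm on each side.

L = 400 mm on each side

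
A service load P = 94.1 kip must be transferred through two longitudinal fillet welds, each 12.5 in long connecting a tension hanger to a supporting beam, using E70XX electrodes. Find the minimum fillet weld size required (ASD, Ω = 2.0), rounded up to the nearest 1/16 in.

E70XX → F_EXX = 70 ksi.
Total weld length L = 25 in.
Required throat t_e = P × Ω / (0.6 F_EXX × L) = 94.1 × 2.0 / (0.6 × 70 × 25) = 0.1792 in.
Required leg w = t_e / 0.707 = 0.2535 in → use 5/16 in.

w = 5/16 in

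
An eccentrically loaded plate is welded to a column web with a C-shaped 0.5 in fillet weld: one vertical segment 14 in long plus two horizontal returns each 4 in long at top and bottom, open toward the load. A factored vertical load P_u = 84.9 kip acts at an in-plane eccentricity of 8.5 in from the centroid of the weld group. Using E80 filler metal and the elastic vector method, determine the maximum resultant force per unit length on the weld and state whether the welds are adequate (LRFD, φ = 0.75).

E80XX → F_EXX = 80 ksi.
Total weld length L_w = 22 in. Treat welds as unit-width lines.
Centroid: x̄ = 2×4×2 / 22 = 0.7273 in from the vertical weld.
Polar moment about centroid: J = I_x + I_y = [14³/12 + 2×4×7²] + [14×0.7273² + 2(4³/12 + 4×1.273²)] = 651.7 in³.
Direct shear f_v = P/L_w = 84.9 / 22 = 3.859 kip/in (vertical).
Torsion M = P·e = 84.9 × 8.5 = 721.65 kip·in.
Critical point at (x, y) = (3.273, 7) from centroid. f_tx = M·y/J = 7.751 kip/in; f_ty = M·x/J = 3.624 kip/in.
Resultant f_max = √[f_tx² + (f_v + f_ty)²] = √[7.751² + (3.859 + 3.624)²] = 10.77 kip/in.
Capacity per unit length: φr_n = 0.75 × 0.6 × 80 × (0.707 × 0.5) = 12.73 kip/in.
10.77 ≤ 12.73 → adequate.

f_max ≈ 10.8 kip/in; adequate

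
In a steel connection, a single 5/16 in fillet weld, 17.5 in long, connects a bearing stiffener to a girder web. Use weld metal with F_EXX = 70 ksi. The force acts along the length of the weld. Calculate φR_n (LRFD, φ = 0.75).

Effective throat t_e = 0.707 × 0.3125 = 0.2209 in.
Total length L = 17.5 in; A_we = 0.2209 × 17.5 = 3.866 in².
F_nw = 0.6 F_EXX = 0.6 × 70 = 42 ksi.
φR_n = 0.75 × 42 × 3.866 = 121.8 kips.

φR_n ≈ 122 kips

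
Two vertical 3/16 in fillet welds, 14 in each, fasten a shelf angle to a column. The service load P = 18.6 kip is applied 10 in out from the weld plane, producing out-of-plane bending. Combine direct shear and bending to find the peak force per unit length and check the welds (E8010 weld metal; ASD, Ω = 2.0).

f_max ≈ 2.92 kip/in; adequate

E80XX → F_EXX = 80 ksi.
L_w = 2 × 14 = 28 in; section modulus (unit throat) S = 2 × L²/6 = 65.33 in².
Direct shear f_v = P/L_w = 18.6/28 = 0.6643 kip/in.
Moment M = P × e = 18.6 × 10 = 186 kip·in; bending f_b = M/S = 2.847 kip/in.
f_max = √(f_v² + f_b²) = √(0.6643² + 2.847²) = 2.923 kip/in.
r_n/Ω = (1/2.0) × 0.6 × 80 × (0.707 × 0.1875) = 3.181 kip/in → adequate.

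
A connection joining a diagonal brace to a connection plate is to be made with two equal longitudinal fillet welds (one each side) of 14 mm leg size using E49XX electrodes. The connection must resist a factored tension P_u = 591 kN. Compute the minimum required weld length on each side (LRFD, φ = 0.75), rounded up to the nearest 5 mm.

L = 140 mm on each side

E49XX → F_EXX = 490 MPa.
Throat t_e = 0.707 × 14 = 9.898 mm.
φr_n = 0.75 × 0.6 × 490 × 9.898 × 10⁻³ = 2.183 kN/mm.
L_req = P_u / φr_n = 591 / 2.183 = 270.8 mm total.
Per side: 270.8 / 2 = 135.4 mm.
Round up → use L = 140 mm on each side.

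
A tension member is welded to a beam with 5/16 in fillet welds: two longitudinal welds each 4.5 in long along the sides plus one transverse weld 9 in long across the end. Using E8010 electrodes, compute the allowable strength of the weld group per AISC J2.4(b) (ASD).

E80XX → F_EXX = 80 ksi.
t_e = 0.707 × 0.3125 = 0.2209 in.
R_nwl = 0.6 × 80 × 0.2209 × 9 = 95.44 kips (longitudinal, 2 welds).
R_nwt = 0.6 × 80 × 0.2209 × 9 = 95.44 kips (transverse, base value).
(i) R_nwl + R_nwt = 190.9 kips; (ii) 0.85 R_nwl + 1.5 R_nwt = 224.3 kips.
R_n = max = 224.3 kips [governs: (ii)]; R_n/Ω = 112.1 kips.

R_n/Ω ≈ 112 kips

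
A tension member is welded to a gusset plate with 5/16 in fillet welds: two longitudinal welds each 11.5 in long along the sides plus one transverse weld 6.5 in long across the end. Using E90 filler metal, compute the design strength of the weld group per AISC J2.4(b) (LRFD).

φR_n ≈ 264 kips

E90XX → F_EXX = 90 ksi.
t_e = 0.707 × 0.3125 = 0.2209 in.
R_nwl = 0.6 × 90 × 0.2209 × 23 = 274.4 kips (longitudinal, 2 welds).
R_nwt = 0.6 × 90 × 0.2209 × 6.5 = 77.55 kips (transverse, base value).
(i) R_nwl + R_nwt = 352 kips; (ii) 0.85 R_nwl + 1.5 R_nwt = 349.6 kips.
R_n = max = 352 kips [governs: (i)]; φR_n = 264 kips.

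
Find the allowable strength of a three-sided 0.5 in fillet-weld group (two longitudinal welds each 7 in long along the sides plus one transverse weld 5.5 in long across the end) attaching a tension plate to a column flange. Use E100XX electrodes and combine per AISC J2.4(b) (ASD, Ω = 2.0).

R_n/Ω ≈ 214 kips

E100XX → F_EXX = 100 ksi.
t_e = 0.707 × 0.5 = 0.3535 in.
R_nwl = 0.6 × 100 × 0.3535 × 14 = 296.9 kips (longitudinal, 2 welds).
R_nwt = 0.6 × 100 × 0.3535 × 5.5 = 116.7 kips (transverse, base value).
(i) R_nwl + R_nwt = 413.6 kips; (ii) 0.85 R_nwl + 1.5 R_nwt = 427.4 kips.
R_n = max = 427.4 kips [governs: (ii)]; R_n/Ω = 213.7 kips.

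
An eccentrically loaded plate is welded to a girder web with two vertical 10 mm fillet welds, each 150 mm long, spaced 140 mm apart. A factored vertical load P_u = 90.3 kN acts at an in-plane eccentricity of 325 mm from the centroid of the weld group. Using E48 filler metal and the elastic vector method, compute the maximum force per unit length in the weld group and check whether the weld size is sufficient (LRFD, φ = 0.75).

f_max ≈ 1700 N/mm; NOT adequate

E48XX → F_EXX = 480 MPa.
Total weld length L_w = 300 mm. Treat welds as unit-width lines.
Polar moment about centroid: J = 2[d³/12 + d(b/2)²] = 2[150³/12 + 150×70²] = 2032000 mm³.
Direct shear f_v = P/L_w = 90.3×10³ / 300 = 301 N/mm (vertical).
Torsion M = P·e = 90.3×10³ × 325 = 29348000 N·mm.
Critical point at (x, y) = (70, 75) from centroid. f_tx = M·y/J = 1083 N/mm; f_ty = M·x/J = 1011 N/mm.
Resultant f_max = √[f_tx² + (f_v + f_ty)²] = √[1083² + (301 + 1011)²] = 1701 N/mm.
Capacity per unit length: φr_n = 0.75 × 0.6 × 480 × (0.707 × 10) = 1527 N/mm.
1701 > 1527 → NOT adequate.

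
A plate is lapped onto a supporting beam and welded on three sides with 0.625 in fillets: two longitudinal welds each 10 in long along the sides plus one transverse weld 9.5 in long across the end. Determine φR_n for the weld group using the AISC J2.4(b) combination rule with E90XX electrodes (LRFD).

E90XX → F_EXX = 90 ksi.
t_e = 0.707 × 0.625 = 0.4419 in.
R_nwl = 0.6 × 90 × 0.4419 × 20 = 477.2 kips (longitudinal, 2 welds).
R_nwt = 0.6 × 90 × 0.4419 × 9.5 = 226.7 kips (transverse, base value).
(i) R_nwl + R_nwt = 703.9 kips; (ii) 0.85 R_nwl + 1.5 R_nwt = 745.7 kips.
R_n = max = 745.7 kips [governs: (ii)]; φR_n = 559.2 kips.

φR_n ≈ 559 kips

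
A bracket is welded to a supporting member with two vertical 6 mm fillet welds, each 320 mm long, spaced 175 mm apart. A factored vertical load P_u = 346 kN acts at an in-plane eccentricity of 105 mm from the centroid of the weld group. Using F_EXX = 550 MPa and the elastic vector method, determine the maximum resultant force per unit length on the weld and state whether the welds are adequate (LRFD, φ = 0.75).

Total weld length L_w = 640 mm. Treat welds as unit-width lines.
Polar moment about centroid: J = 2[d³/12 + d(b/2)²] = 2[320³/12 + 320×87.5²] = 10360000 mm³.
Direct shear f_v = P/L_w = 346×10³ / 640 = 540.6 N/mm (vertical).
Torsion M = P·e = 346×10³ × 105 = 36330000 N·mm.
Critical point at (x, y) = (87.5, 160) from centroid. f_tx = M·y/J = 561 N/mm; f_ty = M·x/J = 306.8 N/mm.
Resultant f_max = √[f_tx² + (f_v + f_ty)²] = √[561² + (540.6 + 306.8)²] = 1016 N/mm.
Capacity per unit length: φr_n = 0.75 × 0.6 × 550 × (0.707 × 6) = 1050 N/mm.
1016 ≤ 1050 → adequate.

f_max ≈ 1020 N/mm; adequate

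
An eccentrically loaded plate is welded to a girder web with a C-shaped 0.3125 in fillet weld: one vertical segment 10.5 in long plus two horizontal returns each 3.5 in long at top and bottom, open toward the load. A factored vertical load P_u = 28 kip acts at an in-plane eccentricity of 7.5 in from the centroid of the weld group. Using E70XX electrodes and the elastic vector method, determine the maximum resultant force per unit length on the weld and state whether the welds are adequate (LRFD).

f_max ≈ 4.99 kip/in; adequate

E70XX → F_EXX = 70 ksi.
Total weld length L_w = 17.5 in. Treat welds as unit-width lines.
Centroid: x̄ = 2×3.5×1.75 / 17.5 = 0.7 in from the vertical weld.
Polar moment about centroid: J = I_x + I_y = [10.5³/12 + 2×3.5×5.25²] + [10.5×0.7² + 2(3.5³/12 + 3.5×1.05²)] = 309.4 in³.
Direct shear f_v = P/L_w = 28 / 17.5 = 1.6 kip/in (vertical).
Torsion M = P·e = 28 × 7.5 = 210 kip·in.
Critical point at (x, y) = (2.8, 5.25) from centroid. f_tx = M·y/J = 3.563 kip/in; f_ty = M·x/J = 1.9 kip/in.
Resultant f_max = √[f_tx² + (f_v + f_ty)²] = √[3.563² + (1.6 + 1.9)²] = 4.995 kip/in.
Capacity per unit length: φr_n = 0.75 × 0.6 × 70 × (0.707 × 0.3125) = 6.96 kip/in.
4.995 ≤ 6.96 → adequate.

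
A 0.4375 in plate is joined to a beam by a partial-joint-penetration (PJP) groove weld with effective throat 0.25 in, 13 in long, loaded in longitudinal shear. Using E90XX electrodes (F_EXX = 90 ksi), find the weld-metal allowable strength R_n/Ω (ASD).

Effective throat (given) t_e = 0.25 in.
A_we = 0.25 × 13 = 3.25 in².
F_nw = 0.6 F_EXX = 54 ksi.
R_n/Ω = (54 × 3.25) / 2.0 = 87.75 kip.

R_n/Ω ≈ 87.8 kip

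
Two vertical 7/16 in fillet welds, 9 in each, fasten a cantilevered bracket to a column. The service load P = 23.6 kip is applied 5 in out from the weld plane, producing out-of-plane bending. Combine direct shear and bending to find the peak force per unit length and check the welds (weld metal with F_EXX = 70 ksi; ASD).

f_max ≈ 4.56 kip/in; adequate

L_w = 2 × 9 = 18 in; section modulus (unit throat) S = 2 × L²/6 = 27 in².
Direct shear f_v = P/L_w = 23.6/18 = 1.311 kip/in.
Moment M = P × e = 23.6 × 5 = 118 kip·in; bending f_b = M/S = 4.37 kip/in.
f_max = √(f_v² + f_b²) = √(1.311² + 4.37²) = 4.563 kip/in.
r_n/Ω = (1/2.0) × 0.6 × 70 × (0.707 × 0.4375) = 6.496 kip/in → adequate.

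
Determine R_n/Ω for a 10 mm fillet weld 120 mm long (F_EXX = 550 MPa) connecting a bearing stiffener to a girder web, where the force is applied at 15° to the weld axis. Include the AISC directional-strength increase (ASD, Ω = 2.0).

t_e = 0.707 × 10 = 7.07 mm; A_we = 7.07 × 120 = 848.4 mm².
Directional factor: 1.0 + 0.5 sin^1.5(15°) = 1.066.
F_nw = 0.6 × 550 × 1.066 = 351.7 MPa.
R_n/Ω = (351.7 × 848.4) / 2.0 × 10⁻³ = 149.2 kN.

R_n/Ω ≈ 149 kN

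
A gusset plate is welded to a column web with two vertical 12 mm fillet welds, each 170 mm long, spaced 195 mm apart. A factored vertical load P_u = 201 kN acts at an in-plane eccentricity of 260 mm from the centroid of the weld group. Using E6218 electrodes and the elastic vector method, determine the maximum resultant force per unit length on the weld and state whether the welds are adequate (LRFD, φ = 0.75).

f_max ≈ 2150 N/mm; adequate

E62XX → F_EXX = 620 MPa.
Total weld length L_w = 340 mm. Treat welds as unit-width lines.
Polar moment about centroid: J = 2[d³/12 + d(b/2)²] = 2[170³/12 + 170×97.5²] = 4051000 mm³.
Direct shear f_v = P/L_w = 201×10³ / 340 = 591.2 N/mm (vertical).
Torsion M = P·e = 201×10³ × 260 = 52260000 N·mm.
Critical point at (x, y) = (97.5, 85) from centroid. f_tx = M·y/J = 1097 N/mm; f_ty = M·x/J = 1258 N/mm.
Resultant f_max = √[f_tx² + (f_v + f_ty)²] = √[1097² + (591.2 + 1258)²] = 2150 N/mm.
Capacity per unit length: φr_n = 0.75 × 0.6 × 620 × (0.707 × 12) = 2367 N/mm.
2150 ≤ 2367 → adequate.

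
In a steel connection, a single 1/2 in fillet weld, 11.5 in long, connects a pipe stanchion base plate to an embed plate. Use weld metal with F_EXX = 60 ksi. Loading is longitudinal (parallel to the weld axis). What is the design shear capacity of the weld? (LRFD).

φR_n ≈ 110 kip

Effective throat t_e = 0.707 × 0.5 = 0.3535 in.
Total length L = 11.5 in; A_we = 0.3535 × 11.5 = 4.065 in².
F_nw = 0.6 F_EXX = 0.6 × 60 = 36 ksi.
φR_n = 0.75 × 36 × 4.065 = 109.8 kip.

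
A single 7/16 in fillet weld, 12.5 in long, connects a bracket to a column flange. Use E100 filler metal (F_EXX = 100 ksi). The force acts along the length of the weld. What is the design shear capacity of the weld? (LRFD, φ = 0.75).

φR_n ≈ 174 kips

Effective throat t_e = 0.707 × 0.4375 = 0.3093 in.
Total length L = 12.5 in; A_we = 0.3093 × 12.5 = 3.866 in².
F_nw = 0.6 F_EXX = 0.6 × 100 = 60 ksi.
φR_n = 0.75 × 60 × 3.866 = 174 kips.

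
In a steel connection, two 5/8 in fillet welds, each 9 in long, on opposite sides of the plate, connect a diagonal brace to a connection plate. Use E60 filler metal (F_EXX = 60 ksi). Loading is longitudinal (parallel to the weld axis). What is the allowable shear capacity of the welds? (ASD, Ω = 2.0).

R_n/Ω ≈ 143 kips

Effective throat t_e = 0.707 × 0.625 = 0.4419 in.
Total length L = 18 in; A_we = 0.4419 × 18 = 7.954 in².
F_nw = 0.6 F_EXX = 0.6 × 60 = 36 ksi.
R_n = 36 × 7.954 = 286.3 kips; R_n/Ω = 286.3/2.0 = 143.2 kips.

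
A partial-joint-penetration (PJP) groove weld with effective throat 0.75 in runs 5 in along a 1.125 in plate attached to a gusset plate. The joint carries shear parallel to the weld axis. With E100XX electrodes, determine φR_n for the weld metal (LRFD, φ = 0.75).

φR_n ≈ 169 kips

E100XX → F_EXX = 100 ksi.
Effective throat (given) t_e = 0.75 in.
A_we = 0.75 × 5 = 3.75 in².
F_nw = 0.6 F_EXX = 60 ksi.
φR_n = 0.75 × 60 × 3.75 = 168.8 kips.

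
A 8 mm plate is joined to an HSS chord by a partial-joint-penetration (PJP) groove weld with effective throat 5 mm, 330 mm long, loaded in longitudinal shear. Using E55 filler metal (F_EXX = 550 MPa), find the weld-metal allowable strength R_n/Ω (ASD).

Effective throat (given) t_e = 5 mm.
A_we = 5 × 330 = 1650 mm².
F_nw = 0.6 F_EXX = 330 MPa.
R_n/Ω = (330 × 1650) / 2.0 × 10⁻³ = 272.2 kN.

R_n/Ω ≈ 272 kN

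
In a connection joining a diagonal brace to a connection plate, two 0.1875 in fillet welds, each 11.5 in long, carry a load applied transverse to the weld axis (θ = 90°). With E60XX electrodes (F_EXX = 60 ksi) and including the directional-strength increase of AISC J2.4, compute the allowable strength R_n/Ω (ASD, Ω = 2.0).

t_e = 0.707 × 0.1875 = 0.1326 in; A_we = 0.1326 × 23 = 3.049 in².
Directional factor: 1.0 + 0.5 sin^1.5(90°) = 1.5.
F_nw = 0.6 × 60 × 1.5 = 54 ksi.
R_n/Ω = (54 × 3.049) / 2.0 = 82.32 kip.

R_n/Ω ≈ 82.3 kip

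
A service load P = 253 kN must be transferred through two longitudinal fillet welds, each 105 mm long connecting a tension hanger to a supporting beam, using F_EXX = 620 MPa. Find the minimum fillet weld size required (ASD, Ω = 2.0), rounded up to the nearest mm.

w = 10 mm

Total weld length L = 210 mm.
Required throat t_e = P × Ω / (0.6 F_EXX × L) = 253 × 2.0 / (0.6 × 620 × 210 × 10⁻³) = 6.477 mm.
Required leg w = t_e / 0.707 = 9.162 mm → use 10 mm.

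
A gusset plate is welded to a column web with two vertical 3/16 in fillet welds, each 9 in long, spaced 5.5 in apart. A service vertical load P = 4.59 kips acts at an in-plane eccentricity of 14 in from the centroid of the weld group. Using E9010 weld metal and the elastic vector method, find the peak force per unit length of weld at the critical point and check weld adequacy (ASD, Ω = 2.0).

f_max ≈ 1.46 kip/in; adequate

E90XX → F_EXX = 90 ksi.
Total weld length L_w = 18 in. Treat welds as unit-width lines.
Polar moment about centroid: J = 2[d³/12 + d(b/2)²] = 2[9³/12 + 9×2.75²] = 257.6 in³.
Direct shear f_v = P/L_w = 4.59 / 18 = 0.255 kip/in (vertical).
Torsion M = P·e = 4.59 × 14 = 64.26 kip·in.
Critical point at (x, y) = (2.75, 4.5) from centroid. f_tx = M·y/J = 1.122 kip/in; f_ty = M·x/J = 0.6859 kip/in.
Resultant f_max = √[f_tx² + (f_v + f_ty)²] = √[1.122² + (0.255 + 0.6859)²] = 1.465 kip/in.
Capacity per unit length: r_n/Ω = (1/2.0) × 0.6 × 90 × (0.707 × 0.1875) = 3.579 kip/in.
1.465 ≤ 3.579 → adequate.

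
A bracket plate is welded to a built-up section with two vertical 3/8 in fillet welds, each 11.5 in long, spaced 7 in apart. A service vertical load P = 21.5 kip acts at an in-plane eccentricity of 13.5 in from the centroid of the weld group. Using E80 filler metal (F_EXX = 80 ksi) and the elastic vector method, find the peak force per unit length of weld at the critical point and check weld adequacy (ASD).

Total weld length L_w = 23 in. Treat welds as unit-width lines.
Polar moment about centroid: J = 2[d³/12 + d(b/2)²] = 2[11.5³/12 + 11.5×3.5²] = 535.2 in³.
Direct shear f_v = P/L_w = 21.5 / 23 = 0.9348 kip/in (vertical).
Torsion M = P·e = 21.5 × 13.5 = 290.25 kip·in.
Critical point at (x, y) = (3.5, 5.75) from centroid. f_tx = M·y/J = 3.118 kip/in; f_ty = M·x/J = 1.898 kip/in.
Resultant f_max = √[f_tx² + (f_v + f_ty)²] = √[3.118² + (0.9348 + 1.898)²] = 4.213 kip/in.
Capacity per unit length: r_n/Ω = (1/2.0) × 0.6 × 80 × (0.707 × 0.375) = 6.363 kip/in.
4.213 ≤ 6.363 → adequate.

f_max ≈ 4.21 kip/in; adequate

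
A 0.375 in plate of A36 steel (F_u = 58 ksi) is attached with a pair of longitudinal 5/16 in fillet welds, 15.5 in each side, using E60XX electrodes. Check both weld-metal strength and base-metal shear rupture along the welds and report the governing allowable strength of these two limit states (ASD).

R_n/Ω ≈ 123 kips (weld metal governs)

E60XX → F_EXX = 60 ksi.
t_e = 0.707 × 0.3125 = 0.2209 in; L = 31 in.
Weld metal: R_n/Ω = (1/2.0) × 0.6 × 60 × 0.2209 × 31 = 123.3 kips.
Base metal (shear rupture): R_n/Ω = (1/2.0) × 0.6 × 58 × 0.375 × 31 = 202.3 kips.
Governing: weld metal.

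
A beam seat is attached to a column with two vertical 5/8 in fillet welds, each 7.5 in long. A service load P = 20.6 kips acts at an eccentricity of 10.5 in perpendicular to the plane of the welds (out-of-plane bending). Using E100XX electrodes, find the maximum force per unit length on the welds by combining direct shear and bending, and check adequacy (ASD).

f_max ≈ 11.6 kip/in; adequate

E100XX → F_EXX = 100 ksi.
L_w = 2 × 7.5 = 15 in; section modulus (unit throat) S = 2 × L²/6 = 18.75 in².
Direct shear f_v = P/L_w = 20.6/15 = 1.373 kip/in.
Moment M = P × e = 20.6 × 10.5 = 216.3 kip·in; bending f_b = M/S = 11.54 kip/in.
f_max = √(f_v² + f_b²) = √(1.373² + 11.54²) = 11.62 kip/in.
r_n/Ω = (1/2.0) × 0.6 × 100 × (0.707 × 0.625) = 13.26 kip/in → adequate.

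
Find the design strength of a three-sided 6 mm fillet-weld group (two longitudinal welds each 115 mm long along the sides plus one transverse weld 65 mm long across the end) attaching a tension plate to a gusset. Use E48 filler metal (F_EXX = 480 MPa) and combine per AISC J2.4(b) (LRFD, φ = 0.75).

t_e = 0.707 × 6 = 4.242 mm.
R_nwl = 0.6 × 480 × 4.242 × 230 × 10⁻³ = 281 kN (longitudinal, 2 welds).
R_nwt = 0.6 × 480 × 4.242 × 65 × 10⁻³ = 79.41 kN (transverse, base value).
(i) R_nwl + R_nwt = 360.4 kN; (ii) 0.85 R_nwl + 1.5 R_nwt = 358 kN.
R_n = max = 360.4 kN [governs: (i)]; φR_n = 270.3 kN.

φR_n ≈ 270 kN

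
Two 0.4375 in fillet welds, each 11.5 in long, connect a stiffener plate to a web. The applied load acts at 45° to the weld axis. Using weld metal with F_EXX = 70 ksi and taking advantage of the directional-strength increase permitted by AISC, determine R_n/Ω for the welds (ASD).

R_n/Ω ≈ 194 kip

t_e = 0.707 × 0.4375 = 0.3093 in; A_we = 0.3093 × 23 = 7.114 in².
Directional factor: 1.0 + 0.5 sin^1.5(45°) = 1.297.
F_nw = 0.6 × 70 × 1.297 = 54.49 ksi.
R_n/Ω = (54.49 × 7.114) / 2.0 = 193.8 kip.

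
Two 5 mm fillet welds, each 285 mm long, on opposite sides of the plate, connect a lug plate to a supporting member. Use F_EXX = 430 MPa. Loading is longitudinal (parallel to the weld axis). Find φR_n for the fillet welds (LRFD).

φR_n ≈ 390 kN

Effective throat t_e = 0.707 × 5 = 3.535 mm.
Total length L = 570 mm; A_we = 3.535 × 570 = 2015 mm².
F_nw = 0.6 F_EXX = 0.6 × 430 = 258 MPa.
φR_n = 0.75 × 258 × 2015 × 10⁻³ = 389.9 kN.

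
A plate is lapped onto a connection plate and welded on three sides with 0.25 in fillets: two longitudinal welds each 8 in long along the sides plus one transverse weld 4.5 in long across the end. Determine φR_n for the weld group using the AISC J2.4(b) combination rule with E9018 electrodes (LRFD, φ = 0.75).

φR_n ≈ 147 kip

E90XX → F_EXX = 90 ksi.
t_e = 0.707 × 0.25 = 0.1767 in.
R_nwl = 0.6 × 90 × 0.1767 × 16 = 152.7 kip (longitudinal, 2 welds).
R_nwt = 0.6 × 90 × 0.1767 × 4.5 = 42.95 kip (transverse, base value).
(i) R_nwl + R_nwt = 195.7 kip; (ii) 0.85 R_nwl + 1.5 R_nwt = 194.2 kip.
R_n = max = 195.7 kip [governs: (i)]; φR_n = 146.7 kip.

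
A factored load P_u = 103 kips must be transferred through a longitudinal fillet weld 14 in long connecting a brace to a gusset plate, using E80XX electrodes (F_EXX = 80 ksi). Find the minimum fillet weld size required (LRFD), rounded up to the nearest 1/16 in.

w = 5/16 in

Total weld length L = 14 in.
Required throat t_e = P_u / (φ × 0.6 F_EXX × L) = 103 / (0.75 × 0.6 × 80 × 14) = 0.2044 in.
Required leg w = t_e / 0.707 = 0.2891 in → use 5/16 in.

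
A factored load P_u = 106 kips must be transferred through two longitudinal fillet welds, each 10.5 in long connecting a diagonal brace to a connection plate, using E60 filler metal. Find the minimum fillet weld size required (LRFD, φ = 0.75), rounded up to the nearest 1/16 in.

w = 5/16 in

E60XX → F_EXX = 60 ksi.
Total weld length L = 21 in.
Required throat t_e = P_u / (φ × 0.6 F_EXX × L) = 106 / (0.75 × 0.6 × 60 × 21) = 0.1869 in.
Required leg w = t_e / 0.707 = 0.2644 in → use 5/16 in.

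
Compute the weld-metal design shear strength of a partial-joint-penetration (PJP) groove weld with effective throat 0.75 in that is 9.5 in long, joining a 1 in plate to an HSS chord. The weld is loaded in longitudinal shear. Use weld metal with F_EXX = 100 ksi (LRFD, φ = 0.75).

Effective throat (given) t_e = 0.75 in.
A_we = 0.75 × 9.5 = 7.125 in².
F_nw = 0.6 F_EXX = 60 ksi.
φR_n = 0.75 × 60 × 7.125 = 320.6 kip.

φR_n ≈ 321 kip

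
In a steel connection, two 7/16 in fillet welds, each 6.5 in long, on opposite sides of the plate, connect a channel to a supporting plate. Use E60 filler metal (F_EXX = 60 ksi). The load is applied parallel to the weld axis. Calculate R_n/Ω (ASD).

Effective throat t_e = 0.707 × 0.4375 = 0.3093 in.
Total length L = 13 in; A_we = 0.3093 × 13 = 4.021 in².
F_nw = 0.6 F_EXX = 0.6 × 60 = 36 ksi.
R_n = 36 × 4.021 = 144.8 kips; R_n/Ω = 144.8/2.0 = 72.38 kips.

R_n/Ω ≈ 72.4 kips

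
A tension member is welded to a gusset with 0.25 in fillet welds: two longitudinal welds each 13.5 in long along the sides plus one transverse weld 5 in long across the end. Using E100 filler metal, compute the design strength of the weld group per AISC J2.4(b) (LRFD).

E100XX → F_EXX = 100 ksi.
t_e = 0.707 × 0.25 = 0.1767 in.
R_nwl = 0.6 × 100 × 0.1767 × 27 = 286.3 kips (longitudinal, 2 welds).
R_nwt = 0.6 × 100 × 0.1767 × 5 = 53.02 kips (transverse, base value).
(i) R_nwl + R_nwt = 339.4 kips; (ii) 0.85 R_nwl + 1.5 R_nwt = 322.9 kips.
R_n = max = 339.4 kips [governs: (i)]; φR_n = 254.5 kips.

φR_n ≈ 255 kips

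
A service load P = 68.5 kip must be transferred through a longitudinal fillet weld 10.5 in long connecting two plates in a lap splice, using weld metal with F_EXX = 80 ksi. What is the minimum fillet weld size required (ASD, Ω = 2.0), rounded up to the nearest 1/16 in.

w = 7/16 in

Total weld length L = 10.5 in.
Required throat t_e = P × Ω / (0.6 F_EXX × L) = 68.5 × 2.0 / (0.6 × 80 × 10.5) = 0.2718 in.
Required leg w = t_e / 0.707 = 0.3845 in → use 7/16 in.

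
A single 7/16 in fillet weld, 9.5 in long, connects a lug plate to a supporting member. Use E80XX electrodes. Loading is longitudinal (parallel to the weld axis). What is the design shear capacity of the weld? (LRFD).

φR_n ≈ 106 kip

E80XX → F_EXX = 80 ksi.
Effective throat t_e = 0.707 × 0.4375 = 0.3093 in.
Total length L = 9.5 in; A_we = 0.3093 × 9.5 = 2.938 in².
F_nw = 0.6 F_EXX = 0.6 × 80 = 48 ksi.
φR_n = 0.75 × 48 × 2.938 = 105.8 kip.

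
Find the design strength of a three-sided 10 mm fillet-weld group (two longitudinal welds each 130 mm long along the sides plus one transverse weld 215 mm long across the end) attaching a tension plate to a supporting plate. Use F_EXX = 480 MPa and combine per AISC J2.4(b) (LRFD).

t_e = 0.707 × 10 = 7.07 mm.
R_nwl = 0.6 × 480 × 7.07 × 260 × 10⁻³ = 529.4 kN (longitudinal, 2 welds).
R_nwt = 0.6 × 480 × 7.07 × 215 × 10⁻³ = 437.8 kN (transverse, base value).
(i) R_nwl + R_nwt = 967.2 kN; (ii) 0.85 R_nwl + 1.5 R_nwt = 1107 kN.
R_n = max = 1107 kN [governs: (ii)]; φR_n = 830 kN.

φR_n ≈ 830 kN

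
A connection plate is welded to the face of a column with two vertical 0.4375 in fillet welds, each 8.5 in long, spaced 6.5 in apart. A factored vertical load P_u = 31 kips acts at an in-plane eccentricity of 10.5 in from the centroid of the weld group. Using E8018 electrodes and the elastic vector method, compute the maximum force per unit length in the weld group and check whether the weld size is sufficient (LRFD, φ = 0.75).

f_max ≈ 7.43 kip/in; adequate

E80XX → F_EXX = 80 ksi.
Total weld length L_w = 17 in. Treat welds as unit-width lines.
Polar moment about centroid: J = 2[d³/12 + d(b/2)²] = 2[8.5³/12 + 8.5×3.25²] = 281.9 in³.
Direct shear f_v = P/L_w = 31 / 17 = 1.824 kip/in (vertical).
Torsion M = P·e = 31 × 10.5 = 325.5 kip·in.
Critical point at (x, y) = (3.25, 4.25) from centroid. f_tx = M·y/J = 4.907 kip/in; f_ty = M·x/J = 3.752 kip/in.
Resultant f_max = √[f_tx² + (f_v + f_ty)²] = √[4.907² + (1.824 + 3.752)²] = 7.428 kip/in.
Capacity per unit length: φr_n = 0.75 × 0.6 × 80 × (0.707 × 0.4375) = 11.14 kip/in.
7.428 ≤ 11.14 → adequate.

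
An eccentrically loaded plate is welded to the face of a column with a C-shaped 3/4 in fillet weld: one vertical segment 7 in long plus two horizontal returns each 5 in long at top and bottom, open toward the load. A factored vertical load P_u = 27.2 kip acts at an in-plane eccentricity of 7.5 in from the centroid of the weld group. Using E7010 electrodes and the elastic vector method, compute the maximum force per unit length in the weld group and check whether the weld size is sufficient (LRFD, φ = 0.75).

E70XX → F_EXX = 70 ksi.
Total weld length L_w = 17 in. Treat welds as unit-width lines.
Centroid: x̄ = 2×5×2.5 / 17 = 1.471 in from the vertical weld.
Polar moment about centroid: J = I_x + I_y = [7³/12 + 2×5×3.5²] + [7×1.471² + 2(5³/12 + 5×1.029²)] = 197.7 in³.
Direct shear f_v = P/L_w = 27.2 / 17 = 1.6 kip/in (vertical).
Torsion M = P·e = 27.2 × 7.5 = 204 kip·in.
Critical point at (x, y) = (3.529, 3.5) from centroid. f_tx = M·y/J = 3.612 kip/in; f_ty = M·x/J = 3.643 kip/in.
Resultant f_max = √[f_tx² + (f_v + f_ty)²] = √[3.612² + (1.6 + 3.643)²] = 6.367 kip/in.
Capacity per unit length: φr_n = 0.75 × 0.6 × 70 × (0.707 × 0.75) = 16.7 kip/in.
6.367 ≤ 16.7 → adequate.

f_max ≈ 6.37 kip/in; adequate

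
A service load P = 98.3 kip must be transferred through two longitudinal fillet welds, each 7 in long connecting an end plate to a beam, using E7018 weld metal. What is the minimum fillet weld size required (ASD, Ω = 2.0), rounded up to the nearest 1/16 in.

w = 1/2 in

E70XX → F_EXX = 70 ksi.
Total weld length L = 14 in.
Required throat t_e = P × Ω / (0.6 F_EXX × L) = 98.3 × 2.0 / (0.6 × 70 × 14) = 0.3344 in.
Required leg w = t_e / 0.707 = 0.4729 in → use 1/2 in.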